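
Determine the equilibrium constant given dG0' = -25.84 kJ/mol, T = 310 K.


Keq = exp(-dG0 * 1000 / (R * T))
Keq = exp(-(-25.84) * 1000 / (8.314 * 310))
Keq = 22603.0605

22603.0605


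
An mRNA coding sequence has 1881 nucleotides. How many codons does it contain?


codons = nucleotides / 3
codons = 1881 / 3 = 627

627


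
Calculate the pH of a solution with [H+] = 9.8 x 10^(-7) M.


pH = -log10([H+])
pH = -log10(9.8 x 10^(-7))
pH = 6.0088

6.0088


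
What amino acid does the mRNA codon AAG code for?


Standard genetic code lookup.
Codon AAG -> Lys

Lys


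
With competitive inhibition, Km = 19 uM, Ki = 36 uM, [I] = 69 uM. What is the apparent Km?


Km_app = Km * (1 + [I]/Ki)
Km_app = 19 * (1 + 69/36)
Km_app = 55.4167 uM

55.4167 uM


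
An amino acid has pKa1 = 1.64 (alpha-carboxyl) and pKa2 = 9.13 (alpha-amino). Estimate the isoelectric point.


pI = (pKa1 + pKa2) / 2
pI = (1.64 + 9.13) / 2
pI = 5.385

5.385


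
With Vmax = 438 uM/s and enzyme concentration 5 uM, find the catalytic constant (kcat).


kcat = Vmax / [E]t
kcat = 438 / 5
kcat = 87.6 s^-1

87.6 s^-1


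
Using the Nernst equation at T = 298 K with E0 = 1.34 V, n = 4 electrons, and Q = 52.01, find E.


E = E0 - (RT/nF) * ln(Q)
E = 1.34 - (8.314 * 298 / (4 * 96485)) * ln(52.01)
E = 1.3146 V

1.3146 V


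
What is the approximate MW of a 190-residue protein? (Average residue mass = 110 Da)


MW = n_residues * 110 Da
MW = 190 * 110
MW = 20900 Da

20900 Da


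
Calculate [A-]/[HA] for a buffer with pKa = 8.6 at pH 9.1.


[A-]/[HA] = 10^(pH - pKa)
= 10^(9.1 - 8.6)
= 3.1623

3.1623


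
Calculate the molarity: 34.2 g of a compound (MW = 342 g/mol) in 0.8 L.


C = (mass / MW) / volume
C = (34.2 / 342) / 0.8
C = 0.125 M

0.125 M


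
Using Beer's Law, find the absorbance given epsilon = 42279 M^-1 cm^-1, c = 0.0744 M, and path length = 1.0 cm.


A = epsilon * c * l
A = 42279 * 0.0744 * 1.0
A = 3145.5576

3145.5576


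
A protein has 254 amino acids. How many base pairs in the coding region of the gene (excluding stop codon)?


Each amino acid = 1 codon = 3 bp
bp = 254 * 3 = 762 bp

762 bp


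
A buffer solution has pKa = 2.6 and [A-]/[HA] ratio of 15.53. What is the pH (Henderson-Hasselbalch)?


pH = pKa + log10([A-]/[HA])
pH = 2.6 + log10(15.53)
pH = 3.7912

3.7912


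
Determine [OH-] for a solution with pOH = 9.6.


[OH-] = 10^(-pOH)
[OH-] = 10^(-9.6)
[OH-] = 2.512e-10 M

2.512e-10 M


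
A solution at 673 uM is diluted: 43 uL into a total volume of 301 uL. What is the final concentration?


C2 = C1 * V1 / V2
C2 = 673 * 43 / 301
C2 = 96.1429 uM

96.1429 uM


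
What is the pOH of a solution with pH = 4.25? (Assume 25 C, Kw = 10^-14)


pOH = 14 - pH
pOH = 14 - 4.25
pOH = 9.75

9.75


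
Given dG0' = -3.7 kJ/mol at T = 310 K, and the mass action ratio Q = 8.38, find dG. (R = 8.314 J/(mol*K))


dG = dG0' + RT * ln(Q) / 1000
dG = -3.7 + 8.314 * 310 * ln(8.38) / 1000
dG = 1.779 kJ/mol

1.779 kJ/mol


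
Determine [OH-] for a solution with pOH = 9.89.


[OH-] = 10^(-pOH)
[OH-] = 10^(-9.89)
[OH-] = 1.288e-10 M

1.288e-10 M


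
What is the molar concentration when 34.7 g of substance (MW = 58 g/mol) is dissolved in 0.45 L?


C = (mass / MW) / volume
C = (34.7 / 58) / 0.45
C = 1.3295 M

1.3295 M


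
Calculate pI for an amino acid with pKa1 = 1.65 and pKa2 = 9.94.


pI = (pKa1 + pKa2) / 2
pI = (1.65 + 9.94) / 2
pI = 5.795

5.795


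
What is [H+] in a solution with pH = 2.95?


[H+] = 10^(-pH)
[H+] = 10^(-2.95)
[H+] = 0.0011 M

0.0011 M


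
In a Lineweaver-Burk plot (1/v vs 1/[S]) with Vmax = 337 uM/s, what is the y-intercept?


y-intercept = 1/Vmax
= 1/337
= 0.003 s/uM

0.003 s/uM


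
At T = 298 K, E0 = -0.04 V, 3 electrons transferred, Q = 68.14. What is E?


E = E0 - (RT/nF) * ln(Q)
E = -0.04 - (8.314 * 298 / (3 * 96485)) * ln(68.14)
E = -0.0761 V

-0.0761 V


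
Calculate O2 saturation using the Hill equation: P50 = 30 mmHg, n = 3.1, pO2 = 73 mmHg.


Y = pO2^n / (P50^n + pO2^n)
Y = 73^3.1 / (30^3.1 + 73^3.1)
Y = 94.03%

94.03%


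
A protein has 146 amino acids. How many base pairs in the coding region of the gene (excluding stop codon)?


Each amino acid = 1 codon = 3 bp
bp = 146 * 3 = 438 bp

438 bp


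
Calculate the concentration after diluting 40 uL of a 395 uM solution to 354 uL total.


C2 = C1 * V1 / V2
C2 = 395 * 40 / 354
C2 = 44.6328 uM

44.6328 uM


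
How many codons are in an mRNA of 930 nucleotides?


codons = nucleotides / 3
codons = 930 / 3 = 310

310


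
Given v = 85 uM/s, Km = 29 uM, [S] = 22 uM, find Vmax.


Vmax = v * (Km + [S]) / [S]
Vmax = 85 * (29 + 22) / 22
Vmax = 197.0455 uM/s

197.0455 uM/s


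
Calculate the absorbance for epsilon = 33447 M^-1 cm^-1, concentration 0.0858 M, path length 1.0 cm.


A = epsilon * c * l
A = 33447 * 0.0858 * 1.0
A = 2869.7526

2869.7526


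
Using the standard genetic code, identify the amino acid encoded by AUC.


Standard genetic code lookup.
Codon AUC -> Ile

Ile


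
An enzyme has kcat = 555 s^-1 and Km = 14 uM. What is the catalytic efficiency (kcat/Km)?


Catalytic efficiency = kcat / Km
= 555 / 14
= 39.6429 uM^-1*s^-1

39.6429 uM^-1*s^-1


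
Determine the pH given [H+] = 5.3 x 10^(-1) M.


pH = -log10([H+])
pH = -log10(5.3 x 10^(-1))
pH = 0.2757

0.2757


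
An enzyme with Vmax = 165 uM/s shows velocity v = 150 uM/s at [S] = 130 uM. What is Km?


Km = [S] * (Vmax - v) / v
Km = 130 * (165 - 150) / 150
Km = 13.0 uM

13.0 uM


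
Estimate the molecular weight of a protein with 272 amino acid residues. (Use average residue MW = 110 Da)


MW = n_residues * 110 Da
MW = 272 * 110
MW = 29920 Da

29920 Da


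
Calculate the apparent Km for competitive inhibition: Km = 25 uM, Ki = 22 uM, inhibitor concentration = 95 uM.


Km_app = Km * (1 + [I]/Ki)
Km_app = 25 * (1 + 95/22)
Km_app = 132.9545 uM

132.9545 uM


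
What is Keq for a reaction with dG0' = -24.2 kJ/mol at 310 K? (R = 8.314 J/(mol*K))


Keq = exp(-dG0 * 1000 / (R * T))
Keq = exp(-(-24.2) * 1000 / (8.314 * 310))
Keq = 11962.4234

11962.4234


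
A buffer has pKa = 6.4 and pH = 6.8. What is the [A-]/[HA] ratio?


[A-]/[HA] = 10^(pH - pKa)
= 10^(6.8 - 6.4)
= 2.5119

2.5119


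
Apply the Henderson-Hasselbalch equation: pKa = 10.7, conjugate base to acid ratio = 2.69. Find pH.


pH = pKa + log10([A-]/[HA])
pH = 10.7 + log10(2.69)
pH = 11.1298

11.1298


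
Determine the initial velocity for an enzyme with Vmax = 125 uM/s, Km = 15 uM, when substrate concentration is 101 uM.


v = Vmax * [S] / (Km + [S])
v = 125 * 101 / (15 + 101)
v = 108.8362 uM/s

108.8362 uM/s


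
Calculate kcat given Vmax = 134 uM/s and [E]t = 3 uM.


kcat = Vmax / [E]t
kcat = 134 / 3
kcat = 44.6667 s^-1

44.6667 s^-1


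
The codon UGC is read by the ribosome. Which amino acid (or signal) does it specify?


Standard genetic code lookup.
Codon UGC -> Cys

Cys


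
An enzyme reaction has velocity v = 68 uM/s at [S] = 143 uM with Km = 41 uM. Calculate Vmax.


Vmax = v * (Km + [S]) / [S]
Vmax = 68 * (41 + 143) / 143
Vmax = 87.4965 uM/s

87.4965 uM/s


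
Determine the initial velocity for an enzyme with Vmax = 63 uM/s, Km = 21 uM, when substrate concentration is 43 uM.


v = Vmax * [S] / (Km + [S])
v = 63 * 43 / (21 + 43)
v = 42.3281 uM/s

42.3281 uM/s


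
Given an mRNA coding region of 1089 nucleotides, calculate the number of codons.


codons = nucleotides / 3
codons = 1089 / 3 = 363

363


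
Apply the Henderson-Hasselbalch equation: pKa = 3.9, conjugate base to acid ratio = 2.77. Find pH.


pH = pKa + log10([A-]/[HA])
pH = 3.9 + log10(2.77)
pH = 4.3425

4.3425


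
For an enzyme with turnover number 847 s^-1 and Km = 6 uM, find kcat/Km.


Catalytic efficiency = kcat / Km
= 847 / 6
= 141.1667 uM^-1*s^-1

141.1667 uM^-1*s^-1


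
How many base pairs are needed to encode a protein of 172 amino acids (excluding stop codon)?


Each amino acid = 1 codon = 3 bp
bp = 172 * 3 = 516 bp

516 bp


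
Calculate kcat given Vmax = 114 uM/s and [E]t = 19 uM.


kcat = Vmax / [E]t
kcat = 114 / 19
kcat = 6.0 s^-1

6.0 s^-1


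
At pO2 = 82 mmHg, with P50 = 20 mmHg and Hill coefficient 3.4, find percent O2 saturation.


Y = pO2^n / (P50^n + pO2^n)
Y = 82^3.4 / (20^3.4 + 82^3.4)
Y = 99.18%

99.18%


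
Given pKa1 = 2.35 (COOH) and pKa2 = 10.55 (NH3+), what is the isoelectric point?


pI = (pKa1 + pKa2) / 2
pI = (2.35 + 10.55) / 2
pI = 6.45

6.45


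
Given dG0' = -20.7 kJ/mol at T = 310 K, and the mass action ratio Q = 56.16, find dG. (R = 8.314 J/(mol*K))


dG = dG0' + RT * ln(Q) / 1000
dG = -20.7 + 8.314 * 310 * ln(56.16) / 1000
dG = -10.3179 kJ/mol

-10.3179 kJ/mol


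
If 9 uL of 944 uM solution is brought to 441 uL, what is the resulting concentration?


C2 = C1 * V1 / V2
C2 = 944 * 9 / 441
C2 = 19.2653 uM

19.2653 uM


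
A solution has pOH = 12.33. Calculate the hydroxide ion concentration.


[OH-] = 10^(-pOH)
[OH-] = 10^(-12.33)
[OH-] = 4.677e-13 M

4.677e-13 M


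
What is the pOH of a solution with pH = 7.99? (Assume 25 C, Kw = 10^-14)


pOH = 14 - pH
pOH = 14 - 7.99
pOH = 6.01

6.01


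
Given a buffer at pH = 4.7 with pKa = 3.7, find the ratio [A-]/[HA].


[A-]/[HA] = 10^(pH - pKa)
= 10^(4.7 - 3.7)
= 10.0

10.0


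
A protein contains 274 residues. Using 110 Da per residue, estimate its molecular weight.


MW = n_residues * 110 Da
MW = 274 * 110
MW = 30140 Da

30140 Da


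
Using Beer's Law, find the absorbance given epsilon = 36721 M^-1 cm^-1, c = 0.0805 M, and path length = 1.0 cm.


A = epsilon * c * l
A = 36721 * 0.0805 * 1.0
A = 2956.0405

2956.0405


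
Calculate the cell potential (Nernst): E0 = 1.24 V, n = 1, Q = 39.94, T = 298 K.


E = E0 - (RT/nF) * ln(Q)
E = 1.24 - (8.314 * 298 / (1 * 96485)) * ln(39.94)
E = 1.1453 V

1.1453 V


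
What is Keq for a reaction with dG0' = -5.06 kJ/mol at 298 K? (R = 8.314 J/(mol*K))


Keq = exp(-dG0 * 1000 / (R * T))
Keq = exp(-(-5.06) * 1000 / (8.314 * 298))
Keq = 7.7085

7.7085


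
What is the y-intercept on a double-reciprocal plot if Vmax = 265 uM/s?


y-intercept = 1/Vmax
= 1/265
= 0.0038 s/uM

0.0038 s/uM


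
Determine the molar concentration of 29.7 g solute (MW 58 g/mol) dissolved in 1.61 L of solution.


C = (mass / MW) / volume
C = (29.7 / 58) / 1.61
C = 0.3181 M

0.3181 M


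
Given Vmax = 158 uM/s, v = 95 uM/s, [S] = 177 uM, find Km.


Km = [S] * (Vmax - v) / v
Km = 177 * (158 - 95) / 95
Km = 117.3789 uM

117.3789 uM


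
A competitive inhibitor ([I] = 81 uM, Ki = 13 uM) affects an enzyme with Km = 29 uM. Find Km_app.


Km_app = Km * (1 + [I]/Ki)
Km_app = 29 * (1 + 81/13)
Km_app = 209.6923 uM

209.6923 uM


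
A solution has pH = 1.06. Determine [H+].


[H+] = 10^(-pH)
[H+] = 10^(-1.06)
[H+] = 0.0871 M

0.0871 M


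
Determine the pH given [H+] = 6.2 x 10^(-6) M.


pH = -log10([H+])
pH = -log10(6.2 x 10^(-6))
pH = 5.2076

5.2076


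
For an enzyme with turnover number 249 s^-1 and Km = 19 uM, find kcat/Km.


Catalytic efficiency = kcat / Km
= 249 / 19
= 13.1053 uM^-1*s^-1

13.1053 uM^-1*s^-1


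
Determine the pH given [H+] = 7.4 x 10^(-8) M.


pH = -log10([H+])
pH = -log10(7.4 x 10^(-8))
pH = 7.1308

7.1308


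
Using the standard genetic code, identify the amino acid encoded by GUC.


Standard genetic code lookup.
Codon GUC -> Val

Val


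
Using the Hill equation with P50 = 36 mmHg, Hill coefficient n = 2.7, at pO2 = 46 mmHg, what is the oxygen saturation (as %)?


Y = pO2^n / (P50^n + pO2^n)
Y = 46^2.7 / (36^2.7 + 46^2.7)
Y = 65.97%

65.97%


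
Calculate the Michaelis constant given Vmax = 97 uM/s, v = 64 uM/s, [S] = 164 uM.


Km = [S] * (Vmax - v) / v
Km = 164 * (97 - 64) / 64
Km = 84.5625 uM

84.5625 uM


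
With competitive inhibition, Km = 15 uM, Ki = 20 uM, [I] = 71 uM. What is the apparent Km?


Km_app = Km * (1 + [I]/Ki)
Km_app = 15 * (1 + 71/20)
Km_app = 68.25 uM

68.25 uM


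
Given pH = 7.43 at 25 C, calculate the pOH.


pOH = 14 - pH
pOH = 14 - 7.43
pOH = 6.57

6.57


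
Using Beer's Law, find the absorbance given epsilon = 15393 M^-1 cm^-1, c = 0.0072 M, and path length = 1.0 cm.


A = epsilon * c * l
A = 15393 * 0.0072 * 1.0
A = 110.8296

110.8296


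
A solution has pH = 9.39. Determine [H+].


[H+] = 10^(-pH)
[H+] = 10^(-9.39)
[H+] = 4.074e-10 M

4.074e-10 M


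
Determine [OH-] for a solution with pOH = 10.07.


[OH-] = 10^(-pOH)
[OH-] = 10^(-10.07)
[OH-] = 8.511e-11 M

8.511e-11 M


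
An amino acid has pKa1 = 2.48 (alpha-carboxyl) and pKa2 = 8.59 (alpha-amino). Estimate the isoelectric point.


pI = (pKa1 + pKa2) / 2
pI = (2.48 + 8.59) / 2
pI = 5.535

5.535


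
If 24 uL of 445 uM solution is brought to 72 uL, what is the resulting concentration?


C2 = C1 * V1 / V2
C2 = 445 * 24 / 72
C2 = 148.3333 uM

148.3333 uM


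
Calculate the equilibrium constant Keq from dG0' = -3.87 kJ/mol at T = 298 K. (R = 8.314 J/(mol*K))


Keq = exp(-dG0 * 1000 / (R * T))
Keq = exp(-(-3.87) * 1000 / (8.314 * 298))
Keq = 4.7684

4.7684


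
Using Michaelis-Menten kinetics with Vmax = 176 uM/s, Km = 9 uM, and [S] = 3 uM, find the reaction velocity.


v = Vmax * [S] / (Km + [S])
v = 176 * 3 / (9 + 3)
v = 44.0 uM/s

44.0 uM/s


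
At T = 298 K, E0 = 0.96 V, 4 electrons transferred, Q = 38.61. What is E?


E = E0 - (RT/nF) * ln(Q)
E = 0.96 - (8.314 * 298 / (4 * 96485)) * ln(38.61)
E = 0.9365 V

0.9365 V


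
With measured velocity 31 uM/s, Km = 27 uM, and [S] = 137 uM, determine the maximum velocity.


Vmax = v * (Km + [S]) / [S]
Vmax = 31 * (27 + 137) / 137
Vmax = 37.1095 uM/s

37.1095 uM/s


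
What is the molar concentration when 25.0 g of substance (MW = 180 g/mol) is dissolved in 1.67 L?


C = (mass / MW) / volume
C = (25.0 / 180) / 1.67
C = 0.0832 M

0.0832 M


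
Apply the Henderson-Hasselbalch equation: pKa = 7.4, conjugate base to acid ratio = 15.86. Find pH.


pH = pKa + log10([A-]/[HA])
pH = 7.4 + log10(15.86)
pH = 8.6003

8.6003


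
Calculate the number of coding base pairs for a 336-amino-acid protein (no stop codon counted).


Each amino acid = 1 codon = 3 bp
bp = 336 * 3 = 1008 bp

1008 bp


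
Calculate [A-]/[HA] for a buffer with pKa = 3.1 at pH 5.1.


[A-]/[HA] = 10^(pH - pKa)
= 10^(5.1 - 3.1)
= 100.0

100.0


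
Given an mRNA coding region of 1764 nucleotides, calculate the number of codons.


codons = nucleotides / 3
codons = 1764 / 3 = 588

588


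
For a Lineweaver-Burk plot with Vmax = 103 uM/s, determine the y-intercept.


y-intercept = 1/Vmax
= 1/103
= 0.0097 s/uM

0.0097 s/uM


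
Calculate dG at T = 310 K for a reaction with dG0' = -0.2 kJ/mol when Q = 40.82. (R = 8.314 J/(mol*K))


dG = dG0' + RT * ln(Q) / 1000
dG = -0.2 + 8.314 * 310 * ln(40.82) / 1000
dG = 9.3598 kJ/mol

9.3598 kJ/mol


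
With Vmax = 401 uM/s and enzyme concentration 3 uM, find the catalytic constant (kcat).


kcat = Vmax / [E]t
kcat = 401 / 3
kcat = 133.6667 s^-1

133.6667 s^-1


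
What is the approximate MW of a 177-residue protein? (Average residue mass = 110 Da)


MW = n_residues * 110 Da
MW = 177 * 110
MW = 19470 Da

19470 Da


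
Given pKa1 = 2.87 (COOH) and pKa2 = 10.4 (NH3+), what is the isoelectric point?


pI = (pKa1 + pKa2) / 2
pI = (2.87 + 10.4) / 2
pI = 6.635

6.635


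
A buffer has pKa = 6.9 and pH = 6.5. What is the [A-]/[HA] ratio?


[A-]/[HA] = 10^(pH - pKa)
= 10^(6.5 - 6.9)
= 0.3981

0.3981


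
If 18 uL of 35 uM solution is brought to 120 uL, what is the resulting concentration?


C2 = C1 * V1 / V2
C2 = 35 * 18 / 120
C2 = 5.25 uM

5.25 uM


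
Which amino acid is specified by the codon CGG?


Standard genetic code lookup.
Codon CGG -> Arg

Arg


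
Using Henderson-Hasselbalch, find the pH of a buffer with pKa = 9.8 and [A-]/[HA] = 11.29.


pH = pKa + log10([A-]/[HA])
pH = 9.8 + log10(11.29)
pH = 10.8527

10.8527


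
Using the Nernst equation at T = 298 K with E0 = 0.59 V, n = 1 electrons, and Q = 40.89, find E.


E = E0 - (RT/nF) * ln(Q)
E = 0.59 - (8.314 * 298 / (1 * 96485)) * ln(40.89)
E = 0.4947 V

0.4947 V


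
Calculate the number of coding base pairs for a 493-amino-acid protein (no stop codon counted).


Each amino acid = 1 codon = 3 bp
bp = 493 * 3 = 1479 bp

1479 bp


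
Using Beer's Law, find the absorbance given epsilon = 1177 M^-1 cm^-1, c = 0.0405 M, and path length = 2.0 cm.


A = epsilon * c * l
A = 1177 * 0.0405 * 2.0
A = 95.337

95.337


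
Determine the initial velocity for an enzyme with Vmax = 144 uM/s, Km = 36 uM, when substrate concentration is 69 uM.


v = Vmax * [S] / (Km + [S])
v = 144 * 69 / (36 + 69)
v = 94.6286 uM/s

94.6286 uM/s


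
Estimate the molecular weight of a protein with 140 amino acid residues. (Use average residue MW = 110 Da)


MW = n_residues * 110 Da
MW = 140 * 110
MW = 15400 Da

15400 Da


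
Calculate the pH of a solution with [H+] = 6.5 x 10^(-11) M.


pH = -log10([H+])
pH = -log10(6.5 x 10^(-11))
pH = 10.1871

10.1871


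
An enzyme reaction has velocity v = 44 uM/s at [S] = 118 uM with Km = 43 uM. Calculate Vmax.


Vmax = v * (Km + [S]) / [S]
Vmax = 44 * (43 + 118) / 118
Vmax = 60.0339 uM/s

60.0339 uM/s


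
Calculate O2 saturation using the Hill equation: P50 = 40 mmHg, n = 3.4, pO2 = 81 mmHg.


Y = pO2^n / (P50^n + pO2^n)
Y = 81^3.4 / (40^3.4 + 81^3.4)
Y = 91.67%

91.67%


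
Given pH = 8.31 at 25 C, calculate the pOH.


pOH = 14 - pH
pOH = 14 - 8.31
pOH = 5.69

5.69


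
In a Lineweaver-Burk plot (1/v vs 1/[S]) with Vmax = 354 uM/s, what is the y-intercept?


y-intercept = 1/Vmax
= 1/354
= 0.0028 s/uM

0.0028 s/uM


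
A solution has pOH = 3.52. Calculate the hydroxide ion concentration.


[OH-] = 10^(-pOH)
[OH-] = 10^(-3.52)
[OH-] = 3.020e-04 M

3.020e-04 M


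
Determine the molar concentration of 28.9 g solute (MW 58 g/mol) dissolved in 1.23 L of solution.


C = (mass / MW) / volume
C = (28.9 / 58) / 1.23
C = 0.4051 M

0.4051 M


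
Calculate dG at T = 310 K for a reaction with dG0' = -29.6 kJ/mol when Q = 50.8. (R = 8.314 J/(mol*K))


dG = dG0' + RT * ln(Q) / 1000
dG = -29.6 + 8.314 * 310 * ln(50.8) / 1000
dG = -19.4765 kJ/mol

-19.4765 kJ/mol


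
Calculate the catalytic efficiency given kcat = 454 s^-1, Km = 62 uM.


Catalytic efficiency = kcat / Km
= 454 / 62
= 7.3226 uM^-1*s^-1

7.3226 uM^-1*s^-1


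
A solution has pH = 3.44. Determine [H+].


[H+] = 10^(-pH)
[H+] = 10^(-3.44)
[H+] = 3.631e-04 M

3.631e-04 M


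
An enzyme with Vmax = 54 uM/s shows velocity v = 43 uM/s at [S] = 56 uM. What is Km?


Km = [S] * (Vmax - v) / v
Km = 56 * (54 - 43) / 43
Km = 14.3256 uM

14.3256 uM


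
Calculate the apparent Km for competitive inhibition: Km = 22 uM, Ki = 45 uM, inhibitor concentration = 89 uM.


Km_app = Km * (1 + [I]/Ki)
Km_app = 22 * (1 + 89/45)
Km_app = 65.5111 uM

65.5111 uM


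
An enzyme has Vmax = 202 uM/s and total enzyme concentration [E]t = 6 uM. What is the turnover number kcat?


kcat = Vmax / [E]t
kcat = 202 / 6
kcat = 33.6667 s^-1

33.6667 s^-1


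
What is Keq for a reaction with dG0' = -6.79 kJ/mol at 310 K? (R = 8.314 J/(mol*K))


Keq = exp(-dG0 * 1000 / (R * T))
Keq = exp(-(-6.79) * 1000 / (8.314 * 310))
Keq = 13.9363

13.9363


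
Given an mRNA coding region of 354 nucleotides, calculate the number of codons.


codons = nucleotides / 3
codons = 354 / 3 = 118

118


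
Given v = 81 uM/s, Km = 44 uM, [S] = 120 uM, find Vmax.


Vmax = v * (Km + [S]) / [S]
Vmax = 81 * (44 + 120) / 120
Vmax = 110.7 uM/s

110.7 uM/s


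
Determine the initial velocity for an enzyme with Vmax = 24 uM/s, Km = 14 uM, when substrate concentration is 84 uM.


v = Vmax * [S] / (Km + [S])
v = 24 * 84 / (14 + 84)
v = 20.5714 uM/s

20.5714 uM/s


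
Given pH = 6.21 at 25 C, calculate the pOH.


pOH = 14 - pH
pOH = 14 - 6.21
pOH = 7.79

7.79


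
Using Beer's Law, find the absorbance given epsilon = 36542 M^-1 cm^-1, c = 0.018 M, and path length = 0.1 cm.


A = epsilon * c * l
A = 36542 * 0.018 * 0.1
A = 65.7756

65.7756


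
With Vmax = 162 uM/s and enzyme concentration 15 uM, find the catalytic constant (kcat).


kcat = Vmax / [E]t
kcat = 162 / 15
kcat = 10.8 s^-1

10.8 s^-1


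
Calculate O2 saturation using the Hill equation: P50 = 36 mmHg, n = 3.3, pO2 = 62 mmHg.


Y = pO2^n / (P50^n + pO2^n)
Y = 62^3.3 / (36^3.3 + 62^3.3)
Y = 85.74%

85.74%


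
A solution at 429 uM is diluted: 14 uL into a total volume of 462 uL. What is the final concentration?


C2 = C1 * V1 / V2
C2 = 429 * 14 / 462
C2 = 13.0 uM

13.0 uM


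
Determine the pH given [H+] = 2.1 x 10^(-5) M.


pH = -log10([H+])
pH = -log10(2.1 x 10^(-5))
pH = 4.6778

4.6778


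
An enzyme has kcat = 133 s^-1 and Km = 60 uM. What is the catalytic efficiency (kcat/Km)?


Catalytic efficiency = kcat / Km
= 133 / 60
= 2.2167 uM^-1*s^-1

2.2167 uM^-1*s^-1


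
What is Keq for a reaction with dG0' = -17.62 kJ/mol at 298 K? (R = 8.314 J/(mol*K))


Keq = exp(-dG0 * 1000 / (R * T))
Keq = exp(-(-17.62) * 1000 / (8.314 * 298))
Keq = 1226.3547

1226.3547


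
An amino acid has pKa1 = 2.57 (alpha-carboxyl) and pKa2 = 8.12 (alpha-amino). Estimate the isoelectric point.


pI = (pKa1 + pKa2) / 2
pI = (2.57 + 8.12) / 2
pI = 5.345

5.345


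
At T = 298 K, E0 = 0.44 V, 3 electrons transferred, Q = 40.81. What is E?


E = E0 - (RT/nF) * ln(Q)
E = 0.44 - (8.314 * 298 / (3 * 96485)) * ln(40.81)
E = 0.4083 V

0.4083 V


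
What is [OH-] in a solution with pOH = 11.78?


[OH-] = 10^(-pOH)
[OH-] = 10^(-11.78)
[OH-] = 1.660e-12 M

1.660e-12 M


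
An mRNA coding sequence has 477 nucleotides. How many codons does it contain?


codons = nucleotides / 3
codons = 477 / 3 = 159

159


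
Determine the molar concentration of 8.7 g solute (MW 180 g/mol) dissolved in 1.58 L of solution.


C = (mass / MW) / volume
C = (8.7 / 180) / 1.58
C = 0.0306 M

0.0306 M


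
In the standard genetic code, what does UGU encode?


Standard genetic code lookup.
Codon UGU -> Cys

Cys


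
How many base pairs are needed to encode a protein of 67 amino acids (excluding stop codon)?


Each amino acid = 1 codon = 3 bp
bp = 67 * 3 = 201 bp

201 bp


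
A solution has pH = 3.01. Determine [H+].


[H+] = 10^(-pH)
[H+] = 10^(-3.01)
[H+] = 9.772e-04 M

9.772e-04 M


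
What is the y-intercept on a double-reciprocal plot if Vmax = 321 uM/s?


y-intercept = 1/Vmax
= 1/321
= 0.0031 s/uM

0.0031 s/uM


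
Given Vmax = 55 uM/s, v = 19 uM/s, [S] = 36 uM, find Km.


Km = [S] * (Vmax - v) / v
Km = 36 * (55 - 19) / 19
Km = 68.2105 uM

68.2105 uM


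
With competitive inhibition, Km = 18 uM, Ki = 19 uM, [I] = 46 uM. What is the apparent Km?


Km_app = Km * (1 + [I]/Ki)
Km_app = 18 * (1 + 46/19)
Km_app = 61.5789 uM

61.5789 uM


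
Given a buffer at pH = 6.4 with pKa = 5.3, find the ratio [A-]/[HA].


[A-]/[HA] = 10^(pH - pKa)
= 10^(6.4 - 5.3)
= 12.5893

12.5893


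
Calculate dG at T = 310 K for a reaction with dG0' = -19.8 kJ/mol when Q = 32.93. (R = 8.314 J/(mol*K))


dG = dG0' + RT * ln(Q) / 1000
dG = -19.8 + 8.314 * 310 * ln(32.93) / 1000
dG = -10.7938 kJ/mol

-10.7938 kJ/mol


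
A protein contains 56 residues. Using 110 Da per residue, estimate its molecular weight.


MW = n_residues * 110 Da
MW = 56 * 110
MW = 6160 Da

6160 Da


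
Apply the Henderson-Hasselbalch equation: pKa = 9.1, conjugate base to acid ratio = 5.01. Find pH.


pH = pKa + log10([A-]/[HA])
pH = 9.1 + log10(5.01)
pH = 9.7998

9.7998


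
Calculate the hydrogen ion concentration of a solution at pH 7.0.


[H+] = 10^(-pH)
[H+] = 10^(-7.0)
[H+] = 1.000e-07 M

1.000e-07 M


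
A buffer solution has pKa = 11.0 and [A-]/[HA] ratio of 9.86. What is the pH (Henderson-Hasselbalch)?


pH = pKa + log10([A-]/[HA])
pH = 11.0 + log10(9.86)
pH = 11.9939

11.9939


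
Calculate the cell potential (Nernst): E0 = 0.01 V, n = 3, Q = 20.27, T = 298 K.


E = E0 - (RT/nF) * ln(Q)
E = 0.01 - (8.314 * 298 / (3 * 96485)) * ln(20.27)
E = -0.0158 V

-0.0158 V


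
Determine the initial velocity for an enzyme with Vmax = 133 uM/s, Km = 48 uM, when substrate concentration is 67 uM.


v = Vmax * [S] / (Km + [S])
v = 133 * 67 / (48 + 67)
v = 77.487 uM/s

77.487 uM/s


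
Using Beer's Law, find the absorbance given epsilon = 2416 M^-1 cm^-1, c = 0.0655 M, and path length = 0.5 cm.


A = epsilon * c * l
A = 2416 * 0.0655 * 0.5
A = 79.124

79.124


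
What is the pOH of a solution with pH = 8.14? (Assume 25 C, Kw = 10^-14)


pOH = 14 - pH
pOH = 14 - 8.14
pOH = 5.86

5.86


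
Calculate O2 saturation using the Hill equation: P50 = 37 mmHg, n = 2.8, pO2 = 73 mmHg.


Y = pO2^n / (P50^n + pO2^n)
Y = 73^2.8 / (37^2.8 + 73^2.8)
Y = 87.02%

87.02%


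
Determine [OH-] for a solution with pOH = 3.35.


[OH-] = 10^(-pOH)
[OH-] = 10^(-3.35)
[OH-] = 4.467e-04 M

4.467e-04 M


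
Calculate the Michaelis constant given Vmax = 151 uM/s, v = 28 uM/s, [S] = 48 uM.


Km = [S] * (Vmax - v) / v
Km = 48 * (151 - 28) / 28
Km = 210.8571 uM

210.8571 uM


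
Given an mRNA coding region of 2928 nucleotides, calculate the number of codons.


codons = nucleotides / 3
codons = 2928 / 3 = 976

976


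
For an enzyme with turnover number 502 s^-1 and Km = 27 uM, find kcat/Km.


Catalytic efficiency = kcat / Km
= 502 / 27
= 18.5926 uM^-1*s^-1

18.5926 uM^-1*s^-1


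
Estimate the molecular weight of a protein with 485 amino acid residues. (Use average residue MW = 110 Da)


MW = n_residues * 110 Da
MW = 485 * 110
MW = 53350 Da

53350 Da


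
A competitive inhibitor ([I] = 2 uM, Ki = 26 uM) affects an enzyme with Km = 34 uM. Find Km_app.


Km_app = Km * (1 + [I]/Ki)
Km_app = 34 * (1 + 2/26)
Km_app = 36.6154 uM

36.6154 uM


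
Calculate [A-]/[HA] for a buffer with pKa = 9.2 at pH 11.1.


[A-]/[HA] = 10^(pH - pKa)
= 10^(11.1 - 9.2)
= 79.4328

79.4328


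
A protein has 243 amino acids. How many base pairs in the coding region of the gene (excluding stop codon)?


Each amino acid = 1 codon = 3 bp
bp = 243 * 3 = 729 bp

729 bp


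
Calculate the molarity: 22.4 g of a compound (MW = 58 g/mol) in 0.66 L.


C = (mass / MW) / volume
C = (22.4 / 58) / 0.66
C = 0.5852 M

0.5852 M


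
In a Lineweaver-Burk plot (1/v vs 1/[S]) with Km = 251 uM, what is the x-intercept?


x-intercept = -1/Km
= -1/251
= -0.004 1/uM

-0.004 1/uM


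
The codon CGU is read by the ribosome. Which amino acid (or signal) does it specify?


Standard genetic code lookup.
Codon CGU -> Arg

Arg


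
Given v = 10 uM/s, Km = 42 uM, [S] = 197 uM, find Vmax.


Vmax = v * (Km + [S]) / [S]
Vmax = 10 * (42 + 197) / 197
Vmax = 12.132 uM/s

12.132 uM/s


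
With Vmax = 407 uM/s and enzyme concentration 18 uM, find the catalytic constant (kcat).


kcat = Vmax / [E]t
kcat = 407 / 18
kcat = 22.6111 s^-1

22.6111 s^-1


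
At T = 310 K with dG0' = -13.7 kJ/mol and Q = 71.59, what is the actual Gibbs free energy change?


dG = dG0' + RT * ln(Q) / 1000
dG = -13.7 + 8.314 * 310 * ln(71.59) / 1000
dG = -2.6923 kJ/mol

-2.6923 kJ/mol


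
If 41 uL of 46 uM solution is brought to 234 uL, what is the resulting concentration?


C2 = C1 * V1 / V2
C2 = 46 * 41 / 234
C2 = 8.0598 uM

8.0598 uM


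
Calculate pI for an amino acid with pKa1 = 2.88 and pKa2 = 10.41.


pI = (pKa1 + pKa2) / 2
pI = (2.88 + 10.41) / 2
pI = 6.645

6.645


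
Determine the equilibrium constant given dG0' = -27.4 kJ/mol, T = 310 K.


Keq = exp(-dG0 * 1000 / (R * T))
Keq = exp(-(-27.4) * 1000 / (8.314 * 310))
Keq = 41403.2973

41403.2973


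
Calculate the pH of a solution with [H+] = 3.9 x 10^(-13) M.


pH = -log10([H+])
pH = -log10(3.9 x 10^(-13))
pH = 12.4089

12.4089


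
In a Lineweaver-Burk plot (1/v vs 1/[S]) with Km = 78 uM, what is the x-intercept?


x-intercept = -1/Km
= -1/78
= -0.0128 1/uM

-0.0128 1/uM


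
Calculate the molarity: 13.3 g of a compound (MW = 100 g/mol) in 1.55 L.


C = (mass / MW) / volume
C = (13.3 / 100) / 1.55
C = 0.0858 M

0.0858 M


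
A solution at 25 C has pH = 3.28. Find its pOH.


pOH = 14 - pH
pOH = 14 - 3.28
pOH = 10.72

10.72


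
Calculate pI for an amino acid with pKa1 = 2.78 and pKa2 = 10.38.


pI = (pKa1 + pKa2) / 2
pI = (2.78 + 10.38) / 2
pI = 6.58

6.58


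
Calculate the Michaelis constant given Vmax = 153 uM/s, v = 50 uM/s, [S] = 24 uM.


Km = [S] * (Vmax - v) / v
Km = 24 * (153 - 50) / 50
Km = 49.44 uM

49.44 uM


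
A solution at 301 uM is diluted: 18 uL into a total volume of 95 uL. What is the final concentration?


C2 = C1 * V1 / V2
C2 = 301 * 18 / 95
C2 = 57.0316 uM

57.0316 uM


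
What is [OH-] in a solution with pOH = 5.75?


[OH-] = 10^(-pOH)
[OH-] = 10^(-5.75)
[OH-] = 1.778e-06 M

1.778e-06 M


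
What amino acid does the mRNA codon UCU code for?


Standard genetic code lookup.
Codon UCU -> Ser

Ser


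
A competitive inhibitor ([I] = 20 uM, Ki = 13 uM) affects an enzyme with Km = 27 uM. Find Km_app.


Km_app = Km * (1 + [I]/Ki)
Km_app = 27 * (1 + 20/13)
Km_app = 68.5385 uM

68.5385 uM


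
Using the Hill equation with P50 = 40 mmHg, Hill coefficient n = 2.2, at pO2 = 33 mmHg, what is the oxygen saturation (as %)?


Y = pO2^n / (P50^n + pO2^n)
Y = 33^2.2 / (40^2.2 + 33^2.2)
Y = 39.57%

39.57%


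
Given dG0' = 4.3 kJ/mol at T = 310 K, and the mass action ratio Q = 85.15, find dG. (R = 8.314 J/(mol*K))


dG = dG0' + RT * ln(Q) / 1000
dG = 4.3 + 8.314 * 310 * ln(85.15) / 1000
dG = 15.7548 kJ/mol

15.7548 kJ/mol


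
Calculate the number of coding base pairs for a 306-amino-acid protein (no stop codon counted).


Each amino acid = 1 codon = 3 bp
bp = 306 * 3 = 918 bp

918 bp


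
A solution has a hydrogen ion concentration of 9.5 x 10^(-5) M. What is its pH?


pH = -log10([H+])
pH = -log10(9.5 x 10^(-5))
pH = 4.0223

4.0223


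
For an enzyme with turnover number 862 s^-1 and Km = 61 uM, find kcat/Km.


Catalytic efficiency = kcat / Km
= 862 / 61
= 14.1311 uM^-1*s^-1

14.1311 uM^-1*s^-1


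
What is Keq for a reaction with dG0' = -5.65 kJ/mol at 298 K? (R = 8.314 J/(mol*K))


Keq = exp(-dG0 * 1000 / (R * T))
Keq = exp(-(-5.65) * 1000 / (8.314 * 298))
Keq = 9.7812

9.7812


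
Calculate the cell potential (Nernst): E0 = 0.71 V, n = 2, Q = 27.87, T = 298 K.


E = E0 - (RT/nF) * ln(Q)
E = 0.71 - (8.314 * 298 / (2 * 96485)) * ln(27.87)
E = 0.6673 V

0.6673 V


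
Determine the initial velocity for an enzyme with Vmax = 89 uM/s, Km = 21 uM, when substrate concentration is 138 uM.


v = Vmax * [S] / (Km + [S])
v = 89 * 138 / (21 + 138)
v = 77.2453 uM/s

77.2453 uM/s


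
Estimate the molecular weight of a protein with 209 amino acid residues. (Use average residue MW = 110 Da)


MW = n_residues * 110 Da
MW = 209 * 110
MW = 22990 Da

22990 Da


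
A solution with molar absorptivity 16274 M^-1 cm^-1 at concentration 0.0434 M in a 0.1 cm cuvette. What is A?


A = epsilon * c * l
A = 16274 * 0.0434 * 0.1
A = 70.6292

70.6292


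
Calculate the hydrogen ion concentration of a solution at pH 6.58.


[H+] = 10^(-pH)
[H+] = 10^(-6.58)
[H+] = 2.630e-07 M

2.630e-07 M


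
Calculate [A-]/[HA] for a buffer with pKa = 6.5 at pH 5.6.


[A-]/[HA] = 10^(pH - pKa)
= 10^(5.6 - 6.5)
= 0.1259

0.1259


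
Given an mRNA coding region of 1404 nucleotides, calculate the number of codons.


codons = nucleotides / 3
codons = 1404 / 3 = 468

468


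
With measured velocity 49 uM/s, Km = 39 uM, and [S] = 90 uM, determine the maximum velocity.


Vmax = v * (Km + [S]) / [S]
Vmax = 49 * (39 + 90) / 90
Vmax = 70.2333 uM/s

70.2333 uM/s


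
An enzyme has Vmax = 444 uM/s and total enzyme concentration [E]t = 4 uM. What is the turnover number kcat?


kcat = Vmax / [E]t
kcat = 444 / 4
kcat = 111.0 s^-1

111.0 s^-1


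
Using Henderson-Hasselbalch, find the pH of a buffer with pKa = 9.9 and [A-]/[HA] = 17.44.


pH = pKa + log10([A-]/[HA])
pH = 9.9 + log10(17.44)
pH = 11.1415

11.1415


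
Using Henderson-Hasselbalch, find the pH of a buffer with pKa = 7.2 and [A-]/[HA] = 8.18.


pH = pKa + log10([A-]/[HA])
pH = 7.2 + log10(8.18)
pH = 8.1128

8.1128


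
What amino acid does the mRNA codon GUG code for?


Standard genetic code lookup.
Codon GUG -> Val

Val


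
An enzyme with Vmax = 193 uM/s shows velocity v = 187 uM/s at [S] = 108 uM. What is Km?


Km = [S] * (Vmax - v) / v
Km = 108 * (193 - 187) / 187
Km = 3.4652 uM

3.4652 uM


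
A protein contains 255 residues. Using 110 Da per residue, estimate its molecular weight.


MW = n_residues * 110 Da
MW = 255 * 110
MW = 28050 Da

28050 Da


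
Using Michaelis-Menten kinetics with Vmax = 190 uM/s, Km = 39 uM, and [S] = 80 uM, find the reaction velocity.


v = Vmax * [S] / (Km + [S])
v = 190 * 80 / (39 + 80)
v = 127.7311 uM/s

127.7311 uM/s


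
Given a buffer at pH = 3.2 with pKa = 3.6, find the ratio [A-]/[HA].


[A-]/[HA] = 10^(pH - pKa)
= 10^(3.2 - 3.6)
= 0.3981

0.3981


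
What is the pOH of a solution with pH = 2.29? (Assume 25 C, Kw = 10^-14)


pOH = 14 - pH
pOH = 14 - 2.29
pOH = 11.71

11.71


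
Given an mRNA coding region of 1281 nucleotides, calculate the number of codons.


codons = nucleotides / 3
codons = 1281 / 3 = 427

427


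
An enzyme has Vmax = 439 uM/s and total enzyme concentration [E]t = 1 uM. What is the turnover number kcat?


kcat = Vmax / [E]t
kcat = 439 / 1
kcat = 439.0 s^-1

439.0 s^-1


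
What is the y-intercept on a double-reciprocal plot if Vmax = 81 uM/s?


y-intercept = 1/Vmax
= 1/81
= 0.0123 s/uM

0.0123 s/uM


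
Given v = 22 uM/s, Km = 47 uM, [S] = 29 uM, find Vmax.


Vmax = v * (Km + [S]) / [S]
Vmax = 22 * (47 + 29) / 29
Vmax = 57.6552 uM/s

57.6552 uM/s


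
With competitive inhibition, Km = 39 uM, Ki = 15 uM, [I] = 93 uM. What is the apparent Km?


Km_app = Km * (1 + [I]/Ki)
Km_app = 39 * (1 + 93/15)
Km_app = 280.8 uM

280.8 uM


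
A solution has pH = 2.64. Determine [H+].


[H+] = 10^(-pH)
[H+] = 10^(-2.64)
[H+] = 0.0023 M

0.0023 M


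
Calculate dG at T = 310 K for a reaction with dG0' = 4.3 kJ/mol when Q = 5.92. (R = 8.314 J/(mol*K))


dG = dG0' + RT * ln(Q) / 1000
dG = 4.3 + 8.314 * 310 * ln(5.92) / 1000
dG = 8.8834 kJ/mol

8.8834 kJ/mol


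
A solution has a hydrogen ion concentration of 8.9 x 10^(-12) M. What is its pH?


pH = -log10([H+])
pH = -log10(8.9 x 10^(-12))
pH = 11.0506

11.0506


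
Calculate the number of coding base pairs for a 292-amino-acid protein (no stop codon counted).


Each amino acid = 1 codon = 3 bp
bp = 292 * 3 = 876 bp

876 bp


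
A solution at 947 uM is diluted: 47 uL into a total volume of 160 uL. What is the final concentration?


C2 = C1 * V1 / V2
C2 = 947 * 47 / 160
C2 = 278.1812 uM

278.1812 uM


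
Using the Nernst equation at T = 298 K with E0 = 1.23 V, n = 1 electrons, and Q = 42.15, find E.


E = E0 - (RT/nF) * ln(Q)
E = 1.23 - (8.314 * 298 / (1 * 96485)) * ln(42.15)
E = 1.1339 V

1.1339 V


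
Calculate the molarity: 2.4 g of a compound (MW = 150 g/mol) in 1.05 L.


C = (mass / MW) / volume
C = (2.4 / 150) / 1.05
C = 0.0152 M

0.0152 M


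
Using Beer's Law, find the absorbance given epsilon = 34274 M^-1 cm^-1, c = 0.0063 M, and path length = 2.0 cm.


A = epsilon * c * l
A = 34274 * 0.0063 * 2.0
A = 431.8524

431.8524


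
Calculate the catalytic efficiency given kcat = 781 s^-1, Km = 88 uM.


Catalytic efficiency = kcat / Km
= 781 / 88
= 8.875 uM^-1*s^-1

8.875 uM^-1*s^-1


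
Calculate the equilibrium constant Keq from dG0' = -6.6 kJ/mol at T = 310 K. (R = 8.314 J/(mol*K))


Keq = exp(-dG0 * 1000 / (R * T))
Keq = exp(-(-6.6) * 1000 / (8.314 * 310))
Keq = 12.9459

12.9459


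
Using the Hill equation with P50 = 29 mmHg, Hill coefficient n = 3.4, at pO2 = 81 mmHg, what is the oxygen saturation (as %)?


Y = pO2^n / (P50^n + pO2^n)
Y = 81^3.4 / (29^3.4 + 81^3.4)
Y = 97.05%

97.05%


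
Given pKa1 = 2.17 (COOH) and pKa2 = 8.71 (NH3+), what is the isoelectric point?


pI = (pKa1 + pKa2) / 2
pI = (2.17 + 8.71) / 2
pI = 5.44

5.44


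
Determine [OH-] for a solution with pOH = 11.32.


[OH-] = 10^(-pOH)
[OH-] = 10^(-11.32)
[OH-] = 4.786e-12 M

4.786e-12 M


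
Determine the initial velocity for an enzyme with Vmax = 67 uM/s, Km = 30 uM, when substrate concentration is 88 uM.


v = Vmax * [S] / (Km + [S])
v = 67 * 88 / (30 + 88)
v = 49.9661 uM/s

49.9661 uM/s


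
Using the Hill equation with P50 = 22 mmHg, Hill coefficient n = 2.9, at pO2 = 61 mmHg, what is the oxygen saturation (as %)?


Y = pO2^n / (P50^n + pO2^n)
Y = 61^2.9 / (22^2.9 + 61^2.9)
Y = 95.06%

95.06%


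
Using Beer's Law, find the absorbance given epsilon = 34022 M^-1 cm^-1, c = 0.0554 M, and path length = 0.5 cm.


A = epsilon * c * l
A = 34022 * 0.0554 * 0.5
A = 942.4094

942.4094


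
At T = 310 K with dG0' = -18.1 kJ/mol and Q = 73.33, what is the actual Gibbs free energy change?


dG = dG0' + RT * ln(Q) / 1000
dG = -18.1 + 8.314 * 310 * ln(73.33) / 1000
dG = -7.0304 kJ/mol

-7.0304 kJ/mol


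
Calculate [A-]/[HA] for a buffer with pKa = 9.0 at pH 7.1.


[A-]/[HA] = 10^(pH - pKa)
= 10^(7.1 - 9.0)
= 0.0126

0.0126


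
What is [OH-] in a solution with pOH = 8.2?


[OH-] = 10^(-pOH)
[OH-] = 10^(-8.2)
[OH-] = 6.310e-09 M

6.310e-09 M


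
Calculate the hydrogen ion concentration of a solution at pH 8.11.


[H+] = 10^(-pH)
[H+] = 10^(-8.11)
[H+] = 7.762e-09 M

7.762e-09 M


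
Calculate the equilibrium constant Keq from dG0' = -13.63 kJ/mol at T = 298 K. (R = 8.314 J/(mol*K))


Keq = exp(-dG0 * 1000 / (R * T))
Keq = exp(-(-13.63) * 1000 / (8.314 * 298))
Keq = 245.0234

245.0234


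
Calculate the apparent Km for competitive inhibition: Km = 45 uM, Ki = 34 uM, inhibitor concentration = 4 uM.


Km_app = Km * (1 + [I]/Ki)
Km_app = 45 * (1 + 4/34)
Km_app = 50.2941 uM

50.2941 uM


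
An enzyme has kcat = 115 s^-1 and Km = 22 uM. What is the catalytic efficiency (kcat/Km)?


Catalytic efficiency = kcat / Km
= 115 / 22
= 5.2273 uM^-1*s^-1

5.2273 uM^-1*s^-1


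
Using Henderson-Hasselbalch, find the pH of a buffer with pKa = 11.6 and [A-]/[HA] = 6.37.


pH = pKa + log10([A-]/[HA])
pH = 11.6 + log10(6.37)
pH = 12.4041

12.4041


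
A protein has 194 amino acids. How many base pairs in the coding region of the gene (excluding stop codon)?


Each amino acid = 1 codon = 3 bp
bp = 194 * 3 = 582 bp

582 bp


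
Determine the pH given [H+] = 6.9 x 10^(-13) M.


pH = -log10([H+])
pH = -log10(6.9 x 10^(-13))
pH = 12.1612

12.1612


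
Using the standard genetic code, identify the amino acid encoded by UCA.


Standard genetic code lookup.
Codon UCA -> Ser

Ser


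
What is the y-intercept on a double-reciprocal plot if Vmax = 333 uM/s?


y-intercept = 1/Vmax
= 1/333
= 0.003 s/uM

0.003 s/uM


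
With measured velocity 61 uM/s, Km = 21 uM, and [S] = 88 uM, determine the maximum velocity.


Vmax = v * (Km + [S]) / [S]
Vmax = 61 * (21 + 88) / 88
Vmax = 75.5568 uM/s

75.5568 uM/s


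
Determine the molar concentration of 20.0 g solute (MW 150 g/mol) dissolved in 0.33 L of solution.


C = (mass / MW) / volume
C = (20.0 / 150) / 0.33
C = 0.404 M

0.404 M
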